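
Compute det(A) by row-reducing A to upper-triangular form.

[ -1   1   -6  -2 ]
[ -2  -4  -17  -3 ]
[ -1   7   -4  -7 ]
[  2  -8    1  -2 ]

det(A) = -18

Forward elimination:
R2 <- R2 - (2)*R1:  [  0  -6  -5   1 ]
R3 <- R3 - (1)*R1:  [  0   6   2  -5 ]
R4 <- R4 - (-2)*R1:  [   0   -6  -11   -6 ]
R3 <- R3 - (-1)*R2:  [  0   0  -3  -4 ]
R4 <- R4 - (1)*R2:  [  0   0  -6  -7 ]
R4 <- R4 - (2)*R3:  [ 0  0  0  1 ]
Upper-triangular form:
[ -1   1  -6  -2 ]
[  0  -6  -5   1 ]
[  0   0  -3  -4 ]
[  0   0   0   1 ]
det(A) = (-1)^0 * (-1) * (-6) * (-3) * (1) = -18  (0 row swaps -> sign +1)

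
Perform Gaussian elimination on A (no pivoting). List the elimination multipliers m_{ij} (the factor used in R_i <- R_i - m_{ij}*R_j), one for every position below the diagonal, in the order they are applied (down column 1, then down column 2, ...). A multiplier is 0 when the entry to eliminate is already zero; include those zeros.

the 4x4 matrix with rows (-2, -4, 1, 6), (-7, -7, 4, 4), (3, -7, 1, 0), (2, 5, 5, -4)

multipliers: 7/2, -3/2, -1, -13/7, 1/7, 83/48

Forward elimination:
R2 <- R2 - (7/2)*R1:  [   0    7  1/2  -17 ]
R3 <- R3 - (-3/2)*R1:  [   0  -13  5/2    9 ]
R4 <- R4 - (-1)*R1:  [ 0  1  6  2 ]
R3 <- R3 - (-13/7)*R2:  [      0       0    24/7  -158/7 ]
R4 <- R4 - (1/7)*R2:  [     0      0  83/14   31/7 ]
R4 <- R4 - (83/48)*R3:  [       0        0        0  1043/24 ]
Multipliers (in order of application): m_{21} = 7/2, m_{31} = -3/2, m_{41} = -1, m_{32} = -13/7, m_{42} = 1/7, m_{43} = 83/48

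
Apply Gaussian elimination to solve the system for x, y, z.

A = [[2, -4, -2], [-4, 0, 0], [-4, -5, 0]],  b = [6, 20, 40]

Forward elimination on [A|b]:
R2 <- R2 - (-2)*R1:  [  0  -8  -4  32 ]
R3 <- R3 - (-2)*R1:  [   0  -13   -4   52 ]
R3 <- R3 - (13/8)*R2:  [   0    0  5/2    0 ]
Row echelon form:
[ 2  -4   -2  |   6 ]
[ 0  -8   -4  |  32 ]
[ 0   0  5/2  |   0 ]
Back-substitution:
z = (0) / (5/2) = 0
y = (32 - (-4)*(0)) / -8 = -4
x = (6 - (-4)*(-4) - (-2)*(0)) / 2 = -5

(-5, -4, 0)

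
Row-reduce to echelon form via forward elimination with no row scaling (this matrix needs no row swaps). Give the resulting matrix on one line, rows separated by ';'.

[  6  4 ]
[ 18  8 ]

REF = [6 4; 0 -4]

Forward elimination:
R2 <- R2 - (3)*R1:  [  0  -4 ]
Row echelon form:
[ 6   4 ]
[ 0  -4 ]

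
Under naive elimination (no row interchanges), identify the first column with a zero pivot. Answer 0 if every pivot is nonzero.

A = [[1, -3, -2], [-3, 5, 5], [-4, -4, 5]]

Naive forward elimination:
R2 <- R2 - (-3)*R1:  [  0  -4  -1 ]
R3 <- R3 - (-4)*R1:  [   0  -16   -3 ]
R3 <- R3 - (4)*R2:  [ 0  0  1 ]
All pivots nonzero; naive elimination completes without hitting a zero pivot.

first zero-pivot column = 0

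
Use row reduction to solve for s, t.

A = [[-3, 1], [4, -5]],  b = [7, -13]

Forward elimination on [A|b]:
R2 <- R2 - (-4/3)*R1:  [     0  -11/3  -11/3 ]
Row echelon form:
[ -3      1  |      7 ]
[  0  -11/3  |  -11/3 ]
Back-substitution:
t = (-11/3) / (-11/3) = 1
s = (7 - (1)*(1)) / -3 = -2

(-2, 1)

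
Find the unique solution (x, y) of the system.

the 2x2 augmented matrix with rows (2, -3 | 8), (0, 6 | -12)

Forward elimination on [A|b]:
Row echelon form:
[ 2  -3  |    8 ]
[ 0   6  |  -12 ]
Back-substitution:
y = (-12) / 6 = -2
x = (8 - (-3)*(-2)) / 2 = 1

(1, -2)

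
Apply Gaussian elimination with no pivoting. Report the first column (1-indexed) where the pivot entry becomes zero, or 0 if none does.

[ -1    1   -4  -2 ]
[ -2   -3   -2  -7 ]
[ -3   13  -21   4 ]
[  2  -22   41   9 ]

Naive forward elimination:
R2 <- R2 - (2)*R1:  [  0  -5   6  -3 ]
R3 <- R3 - (3)*R1:  [  0  10  -9  10 ]
R4 <- R4 - (-2)*R1:  [   0  -20   33    5 ]
R3 <- R3 - (-2)*R2:  [ 0  0  3  4 ]
R4 <- R4 - (4)*R2:  [  0   0   9  17 ]
R4 <- R4 - (3)*R3:  [ 0  0  0  5 ]
All pivots nonzero; naive elimination completes without hitting a zero pivot.

first zero-pivot column = 0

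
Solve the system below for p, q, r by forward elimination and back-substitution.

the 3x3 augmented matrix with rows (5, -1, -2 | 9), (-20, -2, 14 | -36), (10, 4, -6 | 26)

Forward elimination on [A|b]:
R2 <- R2 - (-4)*R1:  [  0  -6   6   0 ]
R3 <- R3 - (2)*R1:  [  0   6  -2   8 ]
R3 <- R3 - (-1)*R2:  [ 0  0  4  8 ]
Row echelon form:
[ 5  -1  -2  |  9 ]
[ 0  -6   6  |  0 ]
[ 0   0   4  |  8 ]
Back-substitution:
r = (8) / 4 = 2
q = (0 - (6)*(2)) / -6 = 2
p = (9 - (-1)*(2) - (-2)*(2)) / 5 = 3

(3, 2, 2)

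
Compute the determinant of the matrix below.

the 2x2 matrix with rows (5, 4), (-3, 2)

det(A) = 22

Forward elimination:
R2 <- R2 - (-3/5)*R1:  [    0  22/5 ]
Upper-triangular form:
[ 5     4 ]
[ 0  22/5 ]
det(A) = (-1)^0 * (5) * (22/5) = 22  (0 row swaps -> sign +1)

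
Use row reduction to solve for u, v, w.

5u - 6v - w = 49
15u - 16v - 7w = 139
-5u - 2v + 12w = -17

Forward elimination on [A|b]:
R2 <- R2 - (3)*R1:  [  0   2  -4  -8 ]
R3 <- R3 - (-1)*R1:  [  0  -8  11  32 ]
R3 <- R3 - (-4)*R2:  [  0   0  -5   0 ]
Row echelon form:
[ 5  -6  -1  |  49 ]
[ 0   2  -4  |  -8 ]
[ 0   0  -5  |   0 ]
Back-substitution:
w = (0) / -5 = 0
v = (-8 - (-4)*(0)) / 2 = -4
u = (49 - (-6)*(-4) - (-1)*(0)) / 5 = 5

(5, -4, 0)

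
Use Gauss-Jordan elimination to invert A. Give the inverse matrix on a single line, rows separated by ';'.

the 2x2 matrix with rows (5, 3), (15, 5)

Gauss-Jordan on [A | I]:
R1 <- (1/5)*R1:  [   1  3/5  |  1/5    0 ]
R2 <- R2 - (15)*R1:  [  0  -4  |  -3   1 ]
R2 <- (1/-4)*R2:  [    0     1  |   3/4  -1/4 ]
R1 <- R1 - (3/5)*R2:  [    1     0  |  -1/4  3/20 ]
Right block of [I | A^{-1}] is the inverse:
[ -1/4  3/20 ]
[  3/4  -1/4 ]

inverse = [-1/4 3/20; 3/4 -1/4]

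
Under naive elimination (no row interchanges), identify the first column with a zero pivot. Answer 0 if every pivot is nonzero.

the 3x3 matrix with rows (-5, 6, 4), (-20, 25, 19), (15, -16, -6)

first zero-pivot column = 3

Naive forward elimination:
R2 <- R2 - (4)*R1:  [ 0  1  3 ]
R3 <- R3 - (-3)*R1:  [ 0  2  6 ]
R3 <- R3 - (2)*R2:  [ 0  0  0 ]
Matrix at this point:
[ -5  6  4 ]
[  0  1  3 ]
[  0  0  0 ]
Pivot entry (3,3) in the last row is zero and there are no rows below to swap with -> zero pivot in column 3 (A is singular).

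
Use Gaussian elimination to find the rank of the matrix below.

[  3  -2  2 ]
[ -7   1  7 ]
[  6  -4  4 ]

Row reduction:
R2 <- R2 - (-7/3)*R1:  [     0  -11/3   35/3 ]
R3 <- R3 - (2)*R1:  [ 0  0  0 ]
Row echelon form:
[ 3     -2     2 ]
[ 0  -11/3  35/3 ]
[ 0      0     0 ]
Nonzero rows / pivot columns: 2

rank(A) = 2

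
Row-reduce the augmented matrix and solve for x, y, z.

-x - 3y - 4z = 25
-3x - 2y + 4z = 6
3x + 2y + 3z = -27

(-4, -3, -3)

Forward elimination on [A|b]:
R2 <- R2 - (3)*R1:  [   0    7   16  -69 ]
R3 <- R3 - (-3)*R1:  [  0  -7  -9  48 ]
R3 <- R3 - (-1)*R2:  [   0    0    7  -21 ]
Row echelon form:
[ -1  -3  -4  |   25 ]
[  0   7  16  |  -69 ]
[  0   0   7  |  -21 ]
Back-substitution:
z = (-21) / 7 = -3
y = (-69 - (16)*(-3)) / 7 = -3
x = (25 - (-3)*(-3) - (-4)*(-3)) / -1 = -4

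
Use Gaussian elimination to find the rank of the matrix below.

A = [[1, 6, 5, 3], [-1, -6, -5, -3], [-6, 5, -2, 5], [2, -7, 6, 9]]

rank(A) = 3

Row reduction:
R2 <- R2 - (-1)*R1:  [ 0  0  0  0 ]
R3 <- R3 - (-6)*R1:  [  0  41  28  23 ]
R4 <- R4 - (2)*R1:  [   0  -19   -4    3 ]
R2 <-> R3   (pivot in column 2 was zero)
[ 1    6   5   3 ]
[ 0   41  28  23 ]
[ 0    0   0   0 ]
[ 0  -19  -4   3 ]
R4 <- R4 - (-19/41)*R2:  [      0       0  368/41  560/41 ]
R3 <-> R4   (pivot in column 3 was zero)
[ 1   6       5       3 ]
[ 0  41      28      23 ]
[ 0   0  368/41  560/41 ]
[ 0   0       0       0 ]
Row echelon form:
[ 1   6       5       3 ]
[ 0  41      28      23 ]
[ 0   0  368/41  560/41 ]
[ 0   0       0       0 ]
Nonzero rows / pivot columns: 3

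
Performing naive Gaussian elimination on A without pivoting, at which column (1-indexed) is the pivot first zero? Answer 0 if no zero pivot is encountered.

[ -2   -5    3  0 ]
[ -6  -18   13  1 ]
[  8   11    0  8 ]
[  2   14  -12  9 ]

Naive forward elimination:
R2 <- R2 - (3)*R1:  [  0  -3   4   1 ]
R3 <- R3 - (-4)*R1:  [  0  -9  12   8 ]
R4 <- R4 - (-1)*R1:  [  0   9  -9   9 ]
R3 <- R3 - (3)*R2:  [ 0  0  0  5 ]
R4 <- R4 - (-3)*R2:  [  0   0   3  12 ]
Matrix at this point:
[ -2  -5  3   0 ]
[  0  -3  4   1 ]
[  0   0  0   5 ]
[  0   0  3  12 ]
Pivot entry (3,3) is zero but row 4 has 3 in column 3 -> naive elimination stops; a row interchange (e.g. R3 <-> R4) would be required here.

first zero-pivot column = 3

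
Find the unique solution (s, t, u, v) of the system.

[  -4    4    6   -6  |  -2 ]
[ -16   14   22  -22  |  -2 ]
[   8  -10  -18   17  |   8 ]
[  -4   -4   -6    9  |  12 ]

(-2, -4, -1, -2)

Forward elimination on [A|b]:
R2 <- R2 - (4)*R1:  [  0  -2  -2   2   6 ]
R3 <- R3 - (-2)*R1:  [  0  -2  -6   5   4 ]
R4 <- R4 - (1)*R1:  [   0   -8  -12   15   14 ]
R3 <- R3 - (1)*R2:  [  0   0  -4   3  -2 ]
R4 <- R4 - (4)*R2:  [   0    0   -4    7  -10 ]
R4 <- R4 - (1)*R3:  [  0   0   0   4  -8 ]
Row echelon form:
[ -4   4   6  -6  |  -2 ]
[  0  -2  -2   2  |   6 ]
[  0   0  -4   3  |  -2 ]
[  0   0   0   4  |  -8 ]
Back-substitution:
v = (-8) / 4 = -2
u = (-2 - (3)*(-2)) / -4 = -1
t = (6 - (-2)*(-1) - (2)*(-2)) / -2 = -4
s = (-2 - (4)*(-4) - (6)*(-1) - (-6)*(-2)) / -4 = -2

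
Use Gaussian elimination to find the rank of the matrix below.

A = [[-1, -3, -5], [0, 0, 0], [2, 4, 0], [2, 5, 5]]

Row reduction:
R3 <- R3 - (-2)*R1:  [   0   -2  -10 ]
R4 <- R4 - (-2)*R1:  [  0  -1  -5 ]
R2 <-> R3   (pivot in column 2 was zero)
[ -1  -3   -5 ]
[  0  -2  -10 ]
[  0   0    0 ]
[  0  -1   -5 ]
R4 <- R4 - (1/2)*R2:  [ 0  0  0 ]
Row echelon form:
[ -1  -3   -5 ]
[  0  -2  -10 ]
[  0   0    0 ]
[  0   0    0 ]
Nonzero rows / pivot columns: 2

rank(A) = 2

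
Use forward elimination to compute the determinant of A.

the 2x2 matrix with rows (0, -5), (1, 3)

det(A) = 5

Forward elimination:
R1 <-> R2   (pivot in column 1 was zero)
[ 1   3 ]
[ 0  -5 ]
Upper-triangular form:
[ 1   3 ]
[ 0  -5 ]
det(A) = (-1)^1 * (1) * (-5) = 5  (1 row swap -> sign -1)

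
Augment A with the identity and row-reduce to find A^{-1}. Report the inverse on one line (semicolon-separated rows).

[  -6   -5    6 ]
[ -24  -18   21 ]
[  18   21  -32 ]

inverse = [9/4 -17/30 1/20; -13/2 7/5 -3/10; -3 3/5 -1/5]

Gauss-Jordan on [A | I]:
R1 <- (1/-6)*R1:  [    1   5/6    -1  |  -1/6     0     0 ]
R2 <- R2 - (-24)*R1:  [  0   2  -3  |  -4   1   0 ]
R3 <- R3 - (18)*R1:  [   0    6  -14  |    3    0    1 ]
R2 <- (1/2)*R2:  [    0     1  -3/2  |    -2   1/2     0 ]
R1 <- R1 - (5/6)*R2:  [     1      0    1/4  |    3/2  -5/12      0 ]
R3 <- R3 - (6)*R2:  [  0   0  -5  |  15  -3   1 ]
R3 <- (1/-5)*R3:  [    0     0     1  |    -3   3/5  -1/5 ]
R1 <- R1 - (1/4)*R3:  [      1       0       0  |     9/4  -17/30    1/20 ]
R2 <- R2 - (-3/2)*R3:  [     0      1      0  |  -13/2    7/5  -3/10 ]
Right block of [I | A^{-1}] is the inverse:
[   9/4  -17/30   1/20 ]
[ -13/2     7/5  -3/10 ]
[    -3     3/5   -1/5 ]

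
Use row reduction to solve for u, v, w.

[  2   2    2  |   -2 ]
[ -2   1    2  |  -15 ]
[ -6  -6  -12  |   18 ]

Forward elimination on [A|b]:
R2 <- R2 - (-1)*R1:  [   0    3    4  -17 ]
R3 <- R3 - (-3)*R1:  [  0   0  -6  12 ]
Row echelon form:
[ 2  2   2  |   -2 ]
[ 0  3   4  |  -17 ]
[ 0  0  -6  |   12 ]
Back-substitution:
w = (12) / -6 = -2
v = (-17 - (4)*(-2)) / 3 = -3
u = (-2 - (2)*(-3) - (2)*(-2)) / 2 = 4

(4, -3, -2)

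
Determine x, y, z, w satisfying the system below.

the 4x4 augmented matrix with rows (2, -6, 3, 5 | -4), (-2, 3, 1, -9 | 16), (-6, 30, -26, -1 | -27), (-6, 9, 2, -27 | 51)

(-2, -4, -3, -3)

Forward elimination on [A|b]:
R2 <- R2 - (-1)*R1:  [  0  -3   4  -4  12 ]
R3 <- R3 - (-3)*R1:  [   0   12  -17   14  -39 ]
R4 <- R4 - (-3)*R1:  [   0   -9   11  -12   39 ]
R3 <- R3 - (-4)*R2:  [  0   0  -1  -2   9 ]
R4 <- R4 - (3)*R2:  [  0   0  -1   0   3 ]
R4 <- R4 - (1)*R3:  [  0   0   0   2  -6 ]
Row echelon form:
[ 2  -6   3   5  |  -4 ]
[ 0  -3   4  -4  |  12 ]
[ 0   0  -1  -2  |   9 ]
[ 0   0   0   2  |  -6 ]
Back-substitution:
w = (-6) / 2 = -3
z = (9 - (-2)*(-3)) / -1 = -3
y = (12 - (4)*(-3) - (-4)*(-3)) / -3 = -4
x = (-4 - (-6)*(-4) - (3)*(-3) - (5)*(-3)) / 2 = -2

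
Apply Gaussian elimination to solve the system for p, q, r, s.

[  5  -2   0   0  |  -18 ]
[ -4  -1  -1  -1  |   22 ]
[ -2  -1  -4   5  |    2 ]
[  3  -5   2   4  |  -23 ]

Forward elimination on [A|b]:
R2 <- R2 - (-4/5)*R1:  [     0  -13/5     -1     -1   38/5 ]
R3 <- R3 - (-2/5)*R1:  [     0   -9/5     -4      5  -26/5 ]
R4 <- R4 - (3/5)*R1:  [     0  -19/5      2      4  -61/5 ]
R3 <- R3 - (9/13)*R2:  [       0        0   -43/13    74/13  -136/13 ]
R4 <- R4 - (19/13)*R2:  [       0        0    45/13    71/13  -303/13 ]
R4 <- R4 - (-45/43)*R3:  [        0         0         0    491/43  -1473/43 ]
Row echelon form:
[ 5     -2       0       0  |       -18 ]
[ 0  -13/5      -1      -1  |      38/5 ]
[ 0      0  -43/13   74/13  |   -136/13 ]
[ 0      0       0  491/43  |  -1473/43 ]
Back-substitution:
s = (-1473/43) / (491/43) = -3
r = (-136/13 - (74/13)*(-3)) / (-43/13) = -2
q = (38/5 - (-1)*(-2) - (-1)*(-3)) / (-13/5) = -1
p = (-18 - (-2)*(-1)) / 5 = -4

(-4, -1, -2, -3)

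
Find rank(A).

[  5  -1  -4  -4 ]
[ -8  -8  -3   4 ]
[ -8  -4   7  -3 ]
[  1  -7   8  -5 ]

Row reduction:
R2 <- R2 - (-8/5)*R1:  [     0  -48/5  -47/5  -12/5 ]
R3 <- R3 - (-8/5)*R1:  [     0  -28/5    3/5  -47/5 ]
R4 <- R4 - (1/5)*R1:  [     0  -34/5   44/5  -21/5 ]
R3 <- R3 - (7/12)*R2:  [     0      0  73/12     -8 ]
R4 <- R4 - (17/24)*R2:  [      0       0  371/24    -5/2 ]
R4 <- R4 - (371/146)*R3:  [        0         0         0  2603/146 ]
Row echelon form:
[ 5     -1     -4        -4 ]
[ 0  -48/5  -47/5     -12/5 ]
[ 0      0  73/12        -8 ]
[ 0      0      0  2603/146 ]
Nonzero rows / pivot columns: 4

rank(A) = 4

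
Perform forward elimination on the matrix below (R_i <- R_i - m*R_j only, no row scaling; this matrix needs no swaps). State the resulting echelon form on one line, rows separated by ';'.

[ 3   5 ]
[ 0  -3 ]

REF = [3 5; 0 -3]

Forward elimination:
Row echelon form:
[ 3   5 ]
[ 0  -3 ]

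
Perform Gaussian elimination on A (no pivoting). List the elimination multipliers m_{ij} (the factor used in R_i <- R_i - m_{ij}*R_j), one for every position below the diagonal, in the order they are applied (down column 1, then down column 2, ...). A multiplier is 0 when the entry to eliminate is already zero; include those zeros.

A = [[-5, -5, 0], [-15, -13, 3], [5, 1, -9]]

Forward elimination:
R2 <- R2 - (3)*R1:  [ 0  2  3 ]
R3 <- R3 - (-1)*R1:  [  0  -4  -9 ]
R3 <- R3 - (-2)*R2:  [  0   0  -3 ]
Multipliers (in order of application): m_{21} = 3, m_{31} = -1, m_{32} = -2

multipliers: 3, -1, -2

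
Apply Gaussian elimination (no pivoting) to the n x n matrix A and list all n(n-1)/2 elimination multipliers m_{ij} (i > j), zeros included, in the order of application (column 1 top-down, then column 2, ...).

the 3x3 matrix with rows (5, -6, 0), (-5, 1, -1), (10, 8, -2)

Forward elimination:
R2 <- R2 - (-1)*R1:  [  0  -5  -1 ]
R3 <- R3 - (2)*R1:  [  0  20  -2 ]
R3 <- R3 - (-4)*R2:  [  0   0  -6 ]
Multipliers (in order of application): m_{21} = -1, m_{31} = 2, m_{32} = -4

multipliers: -1, 2, -4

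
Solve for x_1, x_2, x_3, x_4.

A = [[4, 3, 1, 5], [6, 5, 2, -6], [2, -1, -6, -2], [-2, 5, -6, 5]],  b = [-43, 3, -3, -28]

(-4, -1, 1, -5)

Forward elimination on [A|b]:
R2 <- R2 - (3/2)*R1:  [     0    1/2    1/2  -27/2  135/2 ]
R3 <- R3 - (1/2)*R1:  [     0   -5/2  -13/2   -9/2   37/2 ]
R4 <- R4 - (-1/2)*R1:  [     0   13/2  -11/2   15/2  -99/2 ]
R3 <- R3 - (-5)*R2:  [   0    0   -4  -72  356 ]
R4 <- R4 - (13)*R2:  [    0     0   -12   183  -927 ]
R4 <- R4 - (3)*R3:  [     0      0      0    399  -1995 ]
Row echelon form:
[ 4    3    1      5  |    -43 ]
[ 0  1/2  1/2  -27/2  |  135/2 ]
[ 0    0   -4    -72  |    356 ]
[ 0    0    0    399  |  -1995 ]
Back-substitution:
x_4 = (-1995) / 399 = -5
x_3 = (356 - (-72)*(-5)) / -4 = 1
x_2 = (135/2 - (1/2)*(1) - (-27/2)*(-5)) / (1/2) = -1
x_1 = (-43 - (3)*(-1) - (1)*(1) - (5)*(-5)) / 4 = -4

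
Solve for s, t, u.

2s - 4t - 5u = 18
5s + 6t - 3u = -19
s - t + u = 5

Forward elimination on [A|b]:
R2 <- R2 - (5/2)*R1:  [    0    16  19/2   -64 ]
R3 <- R3 - (1/2)*R1:  [   0    1  7/2   -4 ]
R3 <- R3 - (1/16)*R2:  [     0      0  93/32      0 ]
Row echelon form:
[ 2  -4     -5  |   18 ]
[ 0  16   19/2  |  -64 ]
[ 0   0  93/32  |    0 ]
Back-substitution:
u = (0) / (93/32) = 0
t = (-64 - (19/2)*(0)) / 16 = -4
s = (18 - (-4)*(-4) - (-5)*(0)) / 2 = 1

(1, -4, 0)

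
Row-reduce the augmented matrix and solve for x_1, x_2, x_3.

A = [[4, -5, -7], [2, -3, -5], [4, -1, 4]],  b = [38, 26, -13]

Forward elimination on [A|b]:
R2 <- R2 - (1/2)*R1:  [    0  -1/2  -3/2     7 ]
R3 <- R3 - (1)*R1:  [   0    4   11  -51 ]
R3 <- R3 - (-8)*R2:  [  0   0  -1   5 ]
Row echelon form:
[ 4    -5    -7  |  38 ]
[ 0  -1/2  -3/2  |   7 ]
[ 0     0    -1  |   5 ]
Back-substitution:
x_3 = (5) / -1 = -5
x_2 = (7 - (-3/2)*(-5)) / (-1/2) = 1
x_1 = (38 - (-5)*(1) - (-7)*(-5)) / 4 = 2

(2, 1, -5)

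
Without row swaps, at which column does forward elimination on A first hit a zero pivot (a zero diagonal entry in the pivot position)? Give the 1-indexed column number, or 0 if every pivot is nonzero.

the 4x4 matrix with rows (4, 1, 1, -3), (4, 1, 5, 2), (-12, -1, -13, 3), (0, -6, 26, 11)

first zero-pivot column = 2

Naive forward elimination:
R2 <- R2 - (1)*R1:  [ 0  0  4  5 ]
R3 <- R3 - (-3)*R1:  [   0    2  -10   -6 ]
Matrix at this point:
[ 4   1    1  -3 ]
[ 0   0    4   5 ]
[ 0   2  -10  -6 ]
[ 0  -6   26  11 ]
Pivot entry (2,2) is zero but row 3 has 2 in column 2 -> naive elimination stops; a row interchange (e.g. R2 <-> R3) would be required here.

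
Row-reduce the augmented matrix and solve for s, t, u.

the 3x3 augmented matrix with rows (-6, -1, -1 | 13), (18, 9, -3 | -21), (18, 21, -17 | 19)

(-2, 1, -2)

Forward elimination on [A|b]:
R2 <- R2 - (-3)*R1:  [  0   6  -6  18 ]
R3 <- R3 - (-3)*R1:  [   0   18  -20   58 ]
R3 <- R3 - (3)*R2:  [  0   0  -2   4 ]
Row echelon form:
[ -6  -1  -1  |  13 ]
[  0   6  -6  |  18 ]
[  0   0  -2  |   4 ]
Back-substitution:
u = (4) / -2 = -2
t = (18 - (-6)*(-2)) / 6 = 1
s = (13 - (-1)*(1) - (-1)*(-2)) / -6 = -2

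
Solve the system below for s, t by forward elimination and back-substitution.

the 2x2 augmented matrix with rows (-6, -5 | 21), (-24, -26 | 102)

(-1, -3)

Forward elimination on [A|b]:
R2 <- R2 - (4)*R1:  [  0  -6  18 ]
Row echelon form:
[ -6  -5  |  21 ]
[  0  -6  |  18 ]
Back-substitution:
t = (18) / -6 = -3
s = (21 - (-5)*(-3)) / -6 = -1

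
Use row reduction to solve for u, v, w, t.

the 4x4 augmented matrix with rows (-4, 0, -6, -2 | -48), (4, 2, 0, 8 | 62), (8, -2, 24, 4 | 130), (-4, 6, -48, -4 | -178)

(5, 1, 3, 5)

Forward elimination on [A|b]:
R2 <- R2 - (-1)*R1:  [  0   2  -6   6  14 ]
R3 <- R3 - (-2)*R1:  [  0  -2  12   0  34 ]
R4 <- R4 - (1)*R1:  [    0     6   -42    -2  -130 ]
R3 <- R3 - (-1)*R2:  [  0   0   6   6  48 ]
R4 <- R4 - (3)*R2:  [    0     0   -24   -20  -172 ]
R4 <- R4 - (-4)*R3:  [  0   0   0   4  20 ]
Row echelon form:
[ -4  0  -6  -2  |  -48 ]
[  0  2  -6   6  |   14 ]
[  0  0   6   6  |   48 ]
[  0  0   0   4  |   20 ]
Back-substitution:
t = (20) / 4 = 5
w = (48 - (6)*(5)) / 6 = 3
v = (14 - (-6)*(3) - (6)*(5)) / 2 = 1
u = (-48 - (-6)*(3) - (-2)*(5)) / -4 = 5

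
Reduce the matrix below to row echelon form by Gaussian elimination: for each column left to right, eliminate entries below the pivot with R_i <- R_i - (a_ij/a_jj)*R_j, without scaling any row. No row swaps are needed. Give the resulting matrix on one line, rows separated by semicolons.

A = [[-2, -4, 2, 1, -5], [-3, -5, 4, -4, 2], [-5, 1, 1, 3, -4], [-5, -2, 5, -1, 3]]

Forward elimination:
R2 <- R2 - (3/2)*R1:  [     0      1      1  -11/2   19/2 ]
R3 <- R3 - (5/2)*R1:  [    0    11    -4   1/2  17/2 ]
R4 <- R4 - (5/2)*R1:  [    0     8     0  -7/2  31/2 ]
R3 <- R3 - (11)*R2:  [   0    0  -15   61  -96 ]
R4 <- R4 - (8)*R2:  [      0       0      -8    81/2  -121/2 ]
R4 <- R4 - (8/15)*R3:  [      0       0       0  239/30  -93/10 ]
Row echelon form:
[ -2  -4    2       1      -5 ]
[  0   1    1   -11/2    19/2 ]
[  0   0  -15      61     -96 ]
[  0   0    0  239/30  -93/10 ]

REF = [-2 -4 2 1 -5; 0 1 1 -11/2 19/2; 0 0 -15 61 -96; 0 0 0 239/30 -93/10]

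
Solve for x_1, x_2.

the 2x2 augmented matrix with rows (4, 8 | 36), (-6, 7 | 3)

Forward elimination on [A|b]:
R2 <- R2 - (-3/2)*R1:  [  0  19  57 ]
Row echelon form:
[ 4   8  |  36 ]
[ 0  19  |  57 ]
Back-substitution:
x_2 = (57) / 19 = 3
x_1 = (36 - (8)*(3)) / 4 = 3

(3, 3)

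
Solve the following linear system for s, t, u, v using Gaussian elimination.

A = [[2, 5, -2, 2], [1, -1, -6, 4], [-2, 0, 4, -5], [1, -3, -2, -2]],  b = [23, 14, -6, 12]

Forward elimination on [A|b]:
R2 <- R2 - (1/2)*R1:  [    0  -7/2    -5     3   5/2 ]
R3 <- R3 - (-1)*R1:  [  0   5   2  -3  17 ]
R4 <- R4 - (1/2)*R1:  [     0  -11/2     -1     -3    1/2 ]
R3 <- R3 - (-10/7)*R2:  [     0      0  -36/7    9/7  144/7 ]
R4 <- R4 - (11/7)*R2:  [     0      0   48/7  -54/7  -24/7 ]
R4 <- R4 - (-4/3)*R3:  [  0   0   0  -6  24 ]
Row echelon form:
[ 2     5     -2    2  |     23 ]
[ 0  -7/2     -5    3  |    5/2 ]
[ 0     0  -36/7  9/7  |  144/7 ]
[ 0     0      0   -6  |     24 ]
Back-substitution:
v = (24) / -6 = -4
u = (144/7 - (9/7)*(-4)) / (-36/7) = -5
t = (5/2 - (-5)*(-5) - (3)*(-4)) / (-7/2) = 3
s = (23 - (5)*(3) - (-2)*(-5) - (2)*(-4)) / 2 = 3

(3, 3, -5, -4)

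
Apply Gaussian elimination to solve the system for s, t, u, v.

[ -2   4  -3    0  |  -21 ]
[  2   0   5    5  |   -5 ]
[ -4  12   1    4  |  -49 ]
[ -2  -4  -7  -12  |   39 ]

(0, -3, 3, -4)

Forward elimination on [A|b]:
R2 <- R2 - (-1)*R1:  [   0    4    2    5  -26 ]
R3 <- R3 - (2)*R1:  [  0   4   7   4  -7 ]
R4 <- R4 - (1)*R1:  [   0   -8   -4  -12   60 ]
R3 <- R3 - (1)*R2:  [  0   0   5  -1  19 ]
R4 <- R4 - (-2)*R2:  [  0   0   0  -2   8 ]
Row echelon form:
[ -2  4  -3   0  |  -21 ]
[  0  4   2   5  |  -26 ]
[  0  0   5  -1  |   19 ]
[  0  0   0  -2  |    8 ]
Back-substitution:
v = (8) / -2 = -4
u = (19 - (-1)*(-4)) / 5 = 3
t = (-26 - (2)*(3) - (5)*(-4)) / 4 = -3
s = (-21 - (4)*(-3) - (-3)*(3)) / -2 = 0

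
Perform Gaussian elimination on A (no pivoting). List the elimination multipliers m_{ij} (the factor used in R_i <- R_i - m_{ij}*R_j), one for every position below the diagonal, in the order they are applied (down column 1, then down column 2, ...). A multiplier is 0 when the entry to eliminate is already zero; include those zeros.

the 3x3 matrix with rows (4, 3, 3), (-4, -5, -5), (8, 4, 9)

Forward elimination:
R2 <- R2 - (-1)*R1:  [  0  -2  -2 ]
R3 <- R3 - (2)*R1:  [  0  -2   3 ]
R3 <- R3 - (1)*R2:  [ 0  0  5 ]
Multipliers (in order of application): m_{21} = -1, m_{31} = 2, m_{32} = 1

multipliers: -1, 2, 1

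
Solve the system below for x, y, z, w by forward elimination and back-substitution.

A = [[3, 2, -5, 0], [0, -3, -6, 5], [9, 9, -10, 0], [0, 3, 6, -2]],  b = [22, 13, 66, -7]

Forward elimination on [A|b]:
R3 <- R3 - (3)*R1:  [ 0  3  5  0  0 ]
R3 <- R3 - (-1)*R2:  [  0   0  -1   5  13 ]
R4 <- R4 - (-1)*R2:  [ 0  0  0  3  6 ]
Row echelon form:
[ 3   2  -5  0  |  22 ]
[ 0  -3  -6  5  |  13 ]
[ 0   0  -1  5  |  13 ]
[ 0   0   0  3  |   6 ]
Back-substitution:
w = (6) / 3 = 2
z = (13 - (5)*(2)) / -1 = -3
y = (13 - (-6)*(-3) - (5)*(2)) / -3 = 5
x = (22 - (2)*(5) - (-5)*(-3)) / 3 = -1

(-1, 5, -3, 2)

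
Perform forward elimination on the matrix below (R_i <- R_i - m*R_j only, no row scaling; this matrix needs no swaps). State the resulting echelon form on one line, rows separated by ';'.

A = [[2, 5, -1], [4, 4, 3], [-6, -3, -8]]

Forward elimination:
R2 <- R2 - (2)*R1:  [  0  -6   5 ]
R3 <- R3 - (-3)*R1:  [   0   12  -11 ]
R3 <- R3 - (-2)*R2:  [  0   0  -1 ]
Row echelon form:
[ 2   5  -1 ]
[ 0  -6   5 ]
[ 0   0  -1 ]

REF = [2 5 -1; 0 -6 5; 0 0 -1]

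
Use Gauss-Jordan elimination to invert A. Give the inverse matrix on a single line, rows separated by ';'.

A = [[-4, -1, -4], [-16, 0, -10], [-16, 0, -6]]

Gauss-Jordan on [A | I]:
R1 <- (1/-4)*R1:  [    1   1/4     1  |  -1/4     0     0 ]
R2 <- R2 - (-16)*R1:  [  0   4   6  |  -4   1   0 ]
R3 <- R3 - (-16)*R1:  [  0   4  10  |  -4   0   1 ]
R2 <- (1/4)*R2:  [   0    1  3/2  |   -1  1/4    0 ]
R1 <- R1 - (1/4)*R2:  [     1      0    5/8  |      0  -1/16      0 ]
R3 <- R3 - (4)*R2:  [  0   0   4  |   0  -1   1 ]
R3 <- (1/4)*R3:  [    0     0     1  |     0  -1/4   1/4 ]
R1 <- R1 - (5/8)*R3:  [     1      0      0  |      0   3/32  -5/32 ]
R2 <- R2 - (3/2)*R3:  [    0     1     0  |    -1   5/8  -3/8 ]
Right block of [I | A^{-1}] is the inverse:
[  0  3/32  -5/32 ]
[ -1   5/8   -3/8 ]
[  0  -1/4    1/4 ]

inverse = [0 3/32 -5/32; -1 5/8 -3/8; 0 -1/4 1/4]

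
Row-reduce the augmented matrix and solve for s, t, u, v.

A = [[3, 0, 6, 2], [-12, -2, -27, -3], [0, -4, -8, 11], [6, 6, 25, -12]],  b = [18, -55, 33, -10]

(0, -4, 2, 3)

Forward elimination on [A|b]:
R2 <- R2 - (-4)*R1:  [  0  -2  -3   5  17 ]
R4 <- R4 - (2)*R1:  [   0    6   13  -16  -46 ]
R3 <- R3 - (2)*R2:  [  0   0  -2   1  -1 ]
R4 <- R4 - (-3)*R2:  [  0   0   4  -1   5 ]
R4 <- R4 - (-2)*R3:  [ 0  0  0  1  3 ]
Row echelon form:
[ 3   0   6  2  |  18 ]
[ 0  -2  -3  5  |  17 ]
[ 0   0  -2  1  |  -1 ]
[ 0   0   0  1  |   3 ]
Back-substitution:
v = (3) / 1 = 3
u = (-1 - (1)*(3)) / -2 = 2
t = (17 - (-3)*(2) - (5)*(3)) / -2 = -4
s = (18 - (6)*(2) - (2)*(3)) / 3 = 0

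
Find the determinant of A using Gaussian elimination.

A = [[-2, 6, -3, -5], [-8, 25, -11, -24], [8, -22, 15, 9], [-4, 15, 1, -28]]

det(A) = -12

Forward elimination:
R2 <- R2 - (4)*R1:  [  0   1   1  -4 ]
R3 <- R3 - (-4)*R1:  [   0    2    3  -11 ]
R4 <- R4 - (2)*R1:  [   0    3    7  -18 ]
R3 <- R3 - (2)*R2:  [  0   0   1  -3 ]
R4 <- R4 - (3)*R2:  [  0   0   4  -6 ]
R4 <- R4 - (4)*R3:  [ 0  0  0  6 ]
Upper-triangular form:
[ -2  6  -3  -5 ]
[  0  1   1  -4 ]
[  0  0   1  -3 ]
[  0  0   0   6 ]
det(A) = (-1)^0 * (-2) * (1) * (1) * (6) = -12  (0 row swaps -> sign +1)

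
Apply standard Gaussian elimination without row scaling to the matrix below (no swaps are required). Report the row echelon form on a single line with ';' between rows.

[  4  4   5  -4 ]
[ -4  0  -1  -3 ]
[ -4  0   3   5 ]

Forward elimination:
R2 <- R2 - (-1)*R1:  [  0   4   4  -7 ]
R3 <- R3 - (-1)*R1:  [ 0  4  8  1 ]
R3 <- R3 - (1)*R2:  [ 0  0  4  8 ]
Row echelon form:
[ 4  4  5  -4 ]
[ 0  4  4  -7 ]
[ 0  0  4   8 ]

REF = [4 4 5 -4; 0 4 4 -7; 0 0 4 8]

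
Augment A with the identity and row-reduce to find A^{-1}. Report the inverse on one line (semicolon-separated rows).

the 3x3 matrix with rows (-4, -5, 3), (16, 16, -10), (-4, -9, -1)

inverse = [53/48 1/3 -1/48; -7/12 -1/6 -1/12; 5/6 1/6 -1/6]

Gauss-Jordan on [A | I]:
R1 <- (1/-4)*R1:  [    1   5/4  -3/4  |  -1/4     0     0 ]
R2 <- R2 - (16)*R1:  [  0  -4   2  |   4   1   0 ]
R3 <- R3 - (-4)*R1:  [  0  -4  -4  |  -1   0   1 ]
R2 <- (1/-4)*R2:  [    0     1  -1/2  |    -1  -1/4     0 ]
R1 <- R1 - (5/4)*R2:  [    1     0  -1/8  |     1  5/16     0 ]
R3 <- R3 - (-4)*R2:  [  0   0  -6  |  -5  -1   1 ]
R3 <- (1/-6)*R3:  [    0     0     1  |   5/6   1/6  -1/6 ]
R1 <- R1 - (-1/8)*R3:  [     1      0      0  |  53/48    1/3  -1/48 ]
R2 <- R2 - (-1/2)*R3:  [     0      1      0  |  -7/12   -1/6  -1/12 ]
Right block of [I | A^{-1}] is the inverse:
[ 53/48   1/3  -1/48 ]
[ -7/12  -1/6  -1/12 ]
[   5/6   1/6   -1/6 ]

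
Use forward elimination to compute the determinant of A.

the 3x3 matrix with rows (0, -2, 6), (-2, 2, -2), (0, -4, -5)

det(A) = 68

Forward elimination:
R1 <-> R2   (pivot in column 1 was zero)
[ -2   2  -2 ]
[  0  -2   6 ]
[  0  -4  -5 ]
R3 <- R3 - (2)*R2:  [   0    0  -17 ]
Upper-triangular form:
[ -2   2   -2 ]
[  0  -2    6 ]
[  0   0  -17 ]
det(A) = (-1)^1 * (-2) * (-2) * (-17) = 68  (1 row swap -> sign -1)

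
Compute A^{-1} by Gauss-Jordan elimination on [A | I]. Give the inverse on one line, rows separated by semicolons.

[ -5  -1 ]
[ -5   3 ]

Gauss-Jordan on [A | I]:
R1 <- (1/-5)*R1:  [    1   1/5  |  -1/5     0 ]
R2 <- R2 - (-5)*R1:  [  0   4  |  -1   1 ]
R2 <- (1/4)*R2:  [    0     1  |  -1/4   1/4 ]
R1 <- R1 - (1/5)*R2:  [     1      0  |  -3/20  -1/20 ]
Right block of [I | A^{-1}] is the inverse:
[ -3/20  -1/20 ]
[  -1/4    1/4 ]

inverse = [-3/20 -1/20; -1/4 1/4]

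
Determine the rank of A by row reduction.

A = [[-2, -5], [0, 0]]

Row reduction:
Row echelon form:
[ -2  -5 ]
[  0   0 ]
Nonzero rows / pivot columns: 1

rank(A) = 1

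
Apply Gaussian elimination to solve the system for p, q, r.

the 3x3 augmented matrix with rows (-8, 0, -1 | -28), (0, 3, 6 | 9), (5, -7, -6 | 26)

Forward elimination on [A|b]:
R3 <- R3 - (-5/8)*R1:  [     0     -7  -53/8   17/2 ]
R3 <- R3 - (-7/3)*R2:  [    0     0  59/8  59/2 ]
Row echelon form:
[ -8  0    -1  |   -28 ]
[  0  3     6  |     9 ]
[  0  0  59/8  |  59/2 ]
Back-substitution:
r = (59/2) / (59/8) = 4
q = (9 - (6)*(4)) / 3 = -5
p = (-28 - (-1)*(4)) / -8 = 3

(3, -5, 4)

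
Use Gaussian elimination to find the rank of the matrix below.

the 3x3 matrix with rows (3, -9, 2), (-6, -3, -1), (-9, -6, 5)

rank(A) = 3

Row reduction:
R2 <- R2 - (-2)*R1:  [   0  -21    3 ]
R3 <- R3 - (-3)*R1:  [   0  -33   11 ]
R3 <- R3 - (11/7)*R2:  [    0     0  44/7 ]
Row echelon form:
[ 3   -9     2 ]
[ 0  -21     3 ]
[ 0    0  44/7 ]
Nonzero rows / pivot columns: 3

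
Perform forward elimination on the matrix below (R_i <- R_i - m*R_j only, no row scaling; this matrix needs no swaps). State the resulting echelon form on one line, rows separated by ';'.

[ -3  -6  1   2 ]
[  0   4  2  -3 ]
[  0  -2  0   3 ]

REF = [-3 -6 1 2; 0 4 2 -3; 0 0 1 3/2]

Forward elimination:
R3 <- R3 - (-1/2)*R2:  [   0    0    1  3/2 ]
Row echelon form:
[ -3  -6  1    2 ]
[  0   4  2   -3 ]
[  0   0  1  3/2 ]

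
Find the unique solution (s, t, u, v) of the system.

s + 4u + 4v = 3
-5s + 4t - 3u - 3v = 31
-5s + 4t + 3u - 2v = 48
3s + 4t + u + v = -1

Forward elimination on [A|b]:
R2 <- R2 - (-5)*R1:  [  0   4  17  17  46 ]
R3 <- R3 - (-5)*R1:  [  0   4  23  18  63 ]
R4 <- R4 - (3)*R1:  [   0    4  -11  -11  -10 ]
R3 <- R3 - (1)*R2:  [  0   0   6   1  17 ]
R4 <- R4 - (1)*R2:  [   0    0  -28  -28  -56 ]
R4 <- R4 - (-14/3)*R3:  [     0      0      0  -70/3   70/3 ]
Row echelon form:
[ 1  0   4      4  |     3 ]
[ 0  4  17     17  |    46 ]
[ 0  0   6      1  |    17 ]
[ 0  0   0  -70/3  |  70/3 ]
Back-substitution:
v = (70/3) / (-70/3) = -1
u = (17 - (1)*(-1)) / 6 = 3
t = (46 - (17)*(3) - (17)*(-1)) / 4 = 3
s = (3 - (4)*(3) - (4)*(-1)) / 1 = -5

(-5, 3, 3, -1)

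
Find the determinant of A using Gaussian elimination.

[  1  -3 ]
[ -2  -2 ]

Forward elimination:
R2 <- R2 - (-2)*R1:  [  0  -8 ]
Upper-triangular form:
[ 1  -3 ]
[ 0  -8 ]
det(A) = (-1)^0 * (1) * (-8) = -8  (0 row swaps -> sign +1)

det(A) = -8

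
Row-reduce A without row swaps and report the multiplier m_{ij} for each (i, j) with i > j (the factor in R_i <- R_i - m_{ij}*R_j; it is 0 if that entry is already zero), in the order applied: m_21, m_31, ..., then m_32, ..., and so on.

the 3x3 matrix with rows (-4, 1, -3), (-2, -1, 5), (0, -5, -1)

Forward elimination:
R2 <- R2 - (1/2)*R1:  [    0  -3/2  13/2 ]
R3: entry in column 1 is already 0 -> m_{31} = 0 (no row operation needed)
R3 <- R3 - (10/3)*R2:  [     0      0  -68/3 ]
Multipliers (in order of application): m_{21} = 1/2, m_{31} = 0, m_{32} = 10/3

multipliers: 1/2, 0, 10/3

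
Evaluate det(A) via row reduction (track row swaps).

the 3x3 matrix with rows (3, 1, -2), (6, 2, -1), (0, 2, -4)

Forward elimination:
R2 <- R2 - (2)*R1:  [ 0  0  3 ]
R2 <-> R3   (pivot in column 2 was zero)
[ 3  1  -2 ]
[ 0  2  -4 ]
[ 0  0   3 ]
Upper-triangular form:
[ 3  1  -2 ]
[ 0  2  -4 ]
[ 0  0   3 ]
det(A) = (-1)^1 * (3) * (2) * (3) = -18  (1 row swap -> sign -1)

det(A) = -18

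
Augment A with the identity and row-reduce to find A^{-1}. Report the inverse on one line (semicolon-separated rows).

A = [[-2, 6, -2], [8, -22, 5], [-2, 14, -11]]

inverse = [-43/3 -19/6 7/6; -13/2 -3/2 1/2; -17/3 -4/3 1/3]

Gauss-Jordan on [A | I]:
R1 <- (1/-2)*R1:  [    1    -3     1  |  -1/2     0     0 ]
R2 <- R2 - (8)*R1:  [  0   2  -3  |   4   1   0 ]
R3 <- R3 - (-2)*R1:  [  0   8  -9  |  -1   0   1 ]
R2 <- (1/2)*R2:  [    0     1  -3/2  |     2   1/2     0 ]
R1 <- R1 - (-3)*R2:  [    1     0  -7/2  |  11/2   3/2     0 ]
R3 <- R3 - (8)*R2:  [   0    0    3  |  -17   -4    1 ]
R3 <- (1/3)*R3:  [     0      0      1  |  -17/3   -4/3    1/3 ]
R1 <- R1 - (-7/2)*R3:  [     1      0      0  |  -43/3  -19/6    7/6 ]
R2 <- R2 - (-3/2)*R3:  [     0      1      0  |  -13/2   -3/2    1/2 ]
Right block of [I | A^{-1}] is the inverse:
[ -43/3  -19/6  7/6 ]
[ -13/2   -3/2  1/2 ]
[ -17/3   -4/3  1/3 ]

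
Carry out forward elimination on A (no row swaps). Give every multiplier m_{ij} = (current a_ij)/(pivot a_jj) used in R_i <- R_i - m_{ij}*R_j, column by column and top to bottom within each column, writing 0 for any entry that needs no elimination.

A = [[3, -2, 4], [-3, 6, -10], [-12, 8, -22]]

multipliers: -1, -4, 0

Forward elimination:
R2 <- R2 - (-1)*R1:  [  0   4  -6 ]
R3 <- R3 - (-4)*R1:  [  0   0  -6 ]
R3: entry in column 2 is already 0 -> m_{32} = 0 (no row operation needed)
Multipliers (in order of application): m_{21} = -1, m_{31} = -4, m_{32} = 0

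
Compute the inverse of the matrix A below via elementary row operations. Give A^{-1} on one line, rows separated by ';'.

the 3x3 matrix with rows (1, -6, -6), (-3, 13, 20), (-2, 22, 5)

inverse = [-25 -34/5 -14/5; -5/3 -7/15 -2/15; -8/3 -2/3 -1/3]

Gauss-Jordan on [A | I]:
R2 <- R2 - (-3)*R1:  [  0  -5   2  |   3   1   0 ]
R3 <- R3 - (-2)*R1:  [  0  10  -7  |   2   0   1 ]
R2 <- (1/-5)*R2:  [    0     1  -2/5  |  -3/5  -1/5     0 ]
R1 <- R1 - (-6)*R2:  [     1      0  -42/5  |  -13/5   -6/5      0 ]
R3 <- R3 - (10)*R2:  [  0   0  -3  |   8   2   1 ]
R3 <- (1/-3)*R3:  [    0     0     1  |  -8/3  -2/3  -1/3 ]
R1 <- R1 - (-42/5)*R3:  [     1      0      0  |    -25  -34/5  -14/5 ]
R2 <- R2 - (-2/5)*R3:  [     0      1      0  |   -5/3  -7/15  -2/15 ]
Right block of [I | A^{-1}] is the inverse:
[  -25  -34/5  -14/5 ]
[ -5/3  -7/15  -2/15 ]
[ -8/3   -2/3   -1/3 ]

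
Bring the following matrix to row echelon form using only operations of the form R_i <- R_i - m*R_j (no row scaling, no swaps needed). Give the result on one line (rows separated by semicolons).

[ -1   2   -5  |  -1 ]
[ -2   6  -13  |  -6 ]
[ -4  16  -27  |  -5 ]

REF = [-1 2 -5 -1; 0 2 -3 -4; 0 0 5 15]

Forward elimination:
R2 <- R2 - (2)*R1:  [  0   2  -3  -4 ]
R3 <- R3 - (4)*R1:  [  0   8  -7  -1 ]
R3 <- R3 - (4)*R2:  [  0   0   5  15 ]
Row echelon form:
[ -1  2  -5  |  -1 ]
[  0  2  -3  |  -4 ]
[  0  0   5  |  15 ]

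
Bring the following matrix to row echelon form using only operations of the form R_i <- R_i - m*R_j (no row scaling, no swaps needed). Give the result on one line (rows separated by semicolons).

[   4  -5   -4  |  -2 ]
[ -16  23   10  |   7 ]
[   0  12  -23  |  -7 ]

Forward elimination:
R2 <- R2 - (-4)*R1:  [  0   3  -6  -1 ]
R3 <- R3 - (4)*R2:  [  0   0   1  -3 ]
Row echelon form:
[ 4  -5  -4  |  -2 ]
[ 0   3  -6  |  -1 ]
[ 0   0   1  |  -3 ]

REF = [4 -5 -4 -2; 0 3 -6 -1; 0 0 1 -3]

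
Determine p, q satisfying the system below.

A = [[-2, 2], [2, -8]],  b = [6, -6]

Forward elimination on [A|b]:
R2 <- R2 - (-1)*R1:  [  0  -6   0 ]
Row echelon form:
[ -2   2  |  6 ]
[  0  -6  |  0 ]
Back-substitution:
q = (0) / -6 = 0
p = (6 - (2)*(0)) / -2 = -3

(-3, 0)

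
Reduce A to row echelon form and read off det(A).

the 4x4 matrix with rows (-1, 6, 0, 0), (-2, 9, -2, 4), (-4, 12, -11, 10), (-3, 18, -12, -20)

Forward elimination:
R2 <- R2 - (2)*R1:  [  0  -3  -2   4 ]
R3 <- R3 - (4)*R1:  [   0  -12  -11   10 ]
R4 <- R4 - (3)*R1:  [   0    0  -12  -20 ]
R3 <- R3 - (4)*R2:  [  0   0  -3  -6 ]
R4 <- R4 - (4)*R3:  [ 0  0  0  4 ]
Upper-triangular form:
[ -1   6   0   0 ]
[  0  -3  -2   4 ]
[  0   0  -3  -6 ]
[  0   0   0   4 ]
det(A) = (-1)^0 * (-1) * (-3) * (-3) * (4) = -36  (0 row swaps -> sign +1)

det(A) = -36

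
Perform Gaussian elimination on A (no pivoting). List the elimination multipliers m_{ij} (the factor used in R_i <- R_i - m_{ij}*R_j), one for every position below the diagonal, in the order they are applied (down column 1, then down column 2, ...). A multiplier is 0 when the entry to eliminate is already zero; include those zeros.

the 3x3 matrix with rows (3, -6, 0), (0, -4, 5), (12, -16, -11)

multipliers: 0, 4, -2

Forward elimination:
R2: entry in column 1 is already 0 -> m_{21} = 0 (no row operation needed)
R3 <- R3 - (4)*R1:  [   0    8  -11 ]
R3 <- R3 - (-2)*R2:  [  0   0  -1 ]
Multipliers (in order of application): m_{21} = 0, m_{31} = 4, m_{32} = -2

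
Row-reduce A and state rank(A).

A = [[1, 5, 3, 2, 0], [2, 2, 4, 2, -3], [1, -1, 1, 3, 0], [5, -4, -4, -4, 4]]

rank(A) = 4

Row reduction:
R2 <- R2 - (2)*R1:  [  0  -8  -2  -2  -3 ]
R3 <- R3 - (1)*R1:  [  0  -6  -2   1   0 ]
R4 <- R4 - (5)*R1:  [   0  -29  -19  -14    4 ]
R3 <- R3 - (3/4)*R2:  [    0     0  -1/2   5/2   9/4 ]
R4 <- R4 - (29/8)*R2:  [     0      0  -47/4  -27/4  119/8 ]
R4 <- R4 - (47/2)*R3:  [      0       0       0  -131/2     -38 ]
Row echelon form:
[ 1   5     3       2    0 ]
[ 0  -8    -2      -2   -3 ]
[ 0   0  -1/2     5/2  9/4 ]
[ 0   0     0  -131/2  -38 ]
Nonzero rows / pivot columns: 4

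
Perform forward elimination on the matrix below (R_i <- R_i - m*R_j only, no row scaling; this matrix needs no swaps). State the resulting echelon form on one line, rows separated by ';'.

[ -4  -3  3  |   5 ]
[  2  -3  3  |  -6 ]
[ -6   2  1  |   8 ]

REF = [-4 -3 3 5; 0 -9/2 9/2 -7/2; 0 0 3 -41/9]

Forward elimination:
R2 <- R2 - (-1/2)*R1:  [    0  -9/2   9/2  -7/2 ]
R3 <- R3 - (3/2)*R1:  [    0  13/2  -7/2   1/2 ]
R3 <- R3 - (-13/9)*R2:  [     0      0      3  -41/9 ]
Row echelon form:
[ -4    -3    3  |      5 ]
[  0  -9/2  9/2  |   -7/2 ]
[  0     0    3  |  -41/9 ]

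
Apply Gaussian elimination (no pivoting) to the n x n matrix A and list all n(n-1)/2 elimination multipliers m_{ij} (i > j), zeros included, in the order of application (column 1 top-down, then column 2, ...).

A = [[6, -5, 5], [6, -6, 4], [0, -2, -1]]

Forward elimination:
R2 <- R2 - (1)*R1:  [  0  -1  -1 ]
R3: entry in column 1 is already 0 -> m_{31} = 0 (no row operation needed)
R3 <- R3 - (2)*R2:  [ 0  0  1 ]
Multipliers (in order of application): m_{21} = 1, m_{31} = 0, m_{32} = 2

multipliers: 1, 0, 2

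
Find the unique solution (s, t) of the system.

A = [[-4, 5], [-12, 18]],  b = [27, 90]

(-3, 3)

Forward elimination on [A|b]:
R2 <- R2 - (3)*R1:  [ 0  3  9 ]
Row echelon form:
[ -4  5  |  27 ]
[  0  3  |   9 ]
Back-substitution:
t = (9) / 3 = 3
s = (27 - (5)*(3)) / -4 = -3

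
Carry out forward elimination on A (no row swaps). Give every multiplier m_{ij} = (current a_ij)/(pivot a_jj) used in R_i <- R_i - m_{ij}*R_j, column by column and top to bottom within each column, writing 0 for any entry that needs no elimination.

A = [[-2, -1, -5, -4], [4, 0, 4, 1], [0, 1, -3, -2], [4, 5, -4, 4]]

Forward elimination:
R2 <- R2 - (-2)*R1:  [  0  -2  -6  -7 ]
R3: entry in column 1 is already 0 -> m_{31} = 0 (no row operation needed)
R4 <- R4 - (-2)*R1:  [   0    3  -14   -4 ]
R3 <- R3 - (-1/2)*R2:  [     0      0     -6  -11/2 ]
R4 <- R4 - (-3/2)*R2:  [     0      0    -23  -29/2 ]
R4 <- R4 - (23/6)*R3:  [     0      0      0  79/12 ]
Multipliers (in order of application): m_{21} = -2, m_{31} = 0, m_{41} = -2, m_{32} = -1/2, m_{42} = -3/2, m_{43} = 23/6

multipliers: -2, 0, -2, -1/2, -3/2, 23/6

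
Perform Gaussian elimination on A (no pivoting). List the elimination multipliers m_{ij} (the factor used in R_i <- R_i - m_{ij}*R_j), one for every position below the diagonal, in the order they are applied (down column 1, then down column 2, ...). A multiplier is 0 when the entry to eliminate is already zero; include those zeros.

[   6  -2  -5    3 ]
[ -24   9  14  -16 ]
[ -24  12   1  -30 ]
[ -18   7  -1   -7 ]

multipliers: -4, -4, -3, 4, 1, -2

Forward elimination:
R2 <- R2 - (-4)*R1:  [  0   1  -6  -4 ]
R3 <- R3 - (-4)*R1:  [   0    4  -19  -18 ]
R4 <- R4 - (-3)*R1:  [   0    1  -16    2 ]
R3 <- R3 - (4)*R2:  [  0   0   5  -2 ]
R4 <- R4 - (1)*R2:  [   0    0  -10    6 ]
R4 <- R4 - (-2)*R3:  [ 0  0  0  2 ]
Multipliers (in order of application): m_{21} = -4, m_{31} = -4, m_{41} = -3, m_{32} = 4, m_{42} = 1, m_{43} = -2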